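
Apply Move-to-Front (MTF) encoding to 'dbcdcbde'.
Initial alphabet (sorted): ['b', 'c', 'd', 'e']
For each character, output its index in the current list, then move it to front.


MTF encoding:
'd': index 2 in ['b', 'c', 'd', 'e'] -> ['d', 'b', 'c', 'e']
'b': index 1 in ['d', 'b', 'c', 'e'] -> ['b', 'd', 'c', 'e']
'c': index 2 in ['b', 'd', 'c', 'e'] -> ['c', 'b', 'd', 'e']
'd': index 2 in ['c', 'b', 'd', 'e'] -> ['d', 'c', 'b', 'e']
'c': index 1 in ['d', 'c', 'b', 'e'] -> ['c', 'd', 'b', 'e']
'b': index 2 in ['c', 'd', 'b', 'e'] -> ['b', 'c', 'd', 'e']
'd': index 2 in ['b', 'c', 'd', 'e'] -> ['d', 'b', 'c', 'e']
'e': index 3 in ['d', 'b', 'c', 'e'] -> ['e', 'd', 'b', 'c']


Output: [2, 1, 2, 2, 1, 2, 2, 3]


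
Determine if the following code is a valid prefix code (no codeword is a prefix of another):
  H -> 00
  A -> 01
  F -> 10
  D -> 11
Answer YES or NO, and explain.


Checking each pair (does one codeword prefix another?):
  H='00' vs A='01': no prefix
  H='00' vs F='10': no prefix
  H='00' vs D='11': no prefix
  A='01' vs H='00': no prefix
  A='01' vs F='10': no prefix
  A='01' vs D='11': no prefix
  F='10' vs H='00': no prefix
  F='10' vs A='01': no prefix
  F='10' vs D='11': no prefix
  D='11' vs H='00': no prefix
  D='11' vs A='01': no prefix
  D='11' vs F='10': no prefix
No violation found over all pairs.

YES -- this is a valid prefix code. No codeword is a prefix of any other codeword.


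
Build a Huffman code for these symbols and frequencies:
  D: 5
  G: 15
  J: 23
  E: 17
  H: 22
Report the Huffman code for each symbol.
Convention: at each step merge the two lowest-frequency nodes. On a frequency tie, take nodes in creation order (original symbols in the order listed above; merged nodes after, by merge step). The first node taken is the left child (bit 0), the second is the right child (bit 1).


Huffman tree construction:
Step 1: Merge D(5) + G(15) = 20
Step 2: Merge E(17) + (D+G)(20) = 37
Step 3: Merge H(22) + J(23) = 45
Step 4: Merge (E+(D+G))(37) + (H+J)(45) = 82
Read each symbol's code off the tree from the root (left child = 0, right child = 1).

Codes:
  D: 010 (length 3)
  G: 011 (length 3)
  J: 11 (length 2)
  E: 00 (length 2)
  H: 10 (length 2)
Average code length: 184/82 = 2.2439 bits/symbol


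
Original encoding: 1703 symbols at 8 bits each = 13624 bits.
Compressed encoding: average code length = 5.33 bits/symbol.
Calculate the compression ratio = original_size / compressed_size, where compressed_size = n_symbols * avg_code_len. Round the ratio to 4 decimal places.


original_size = n_symbols * orig_bits = 1703 * 8 = 13624 bits
compressed_size = n_symbols * avg_code_len = 1703 * 5.33 = 9076.99 bits
ratio = original_size / compressed_size = 13624 / 9076.99 = 1.5009

Compression ratio = 1.5009


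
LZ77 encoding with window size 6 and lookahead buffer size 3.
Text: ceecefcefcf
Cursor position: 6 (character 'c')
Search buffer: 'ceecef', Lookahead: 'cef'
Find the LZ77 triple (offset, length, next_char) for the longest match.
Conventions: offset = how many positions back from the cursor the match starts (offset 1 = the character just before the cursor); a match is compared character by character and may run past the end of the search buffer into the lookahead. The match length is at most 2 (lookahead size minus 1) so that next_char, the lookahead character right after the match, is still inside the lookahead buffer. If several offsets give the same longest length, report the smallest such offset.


Try each offset into the search buffer:
  offset=1 (pos 5, char 'f'): match length 0
  offset=2 (pos 4, char 'e'): match length 0
  offset=3 (pos 3, char 'c'): match length 2
  offset=4 (pos 2, char 'e'): match length 0
  offset=5 (pos 1, char 'e'): match length 0
  offset=6 (pos 0, char 'c'): match length 2
Longest match has length 2, found at offsets 3, 6; take the smallest, offset 3.
next_char = character at position 6 + 2 = 8 -> 'f'

Best match: offset=3, length=2 (matching 'ce' starting at position 3)
LZ77 triple: (3, 2, 'f')


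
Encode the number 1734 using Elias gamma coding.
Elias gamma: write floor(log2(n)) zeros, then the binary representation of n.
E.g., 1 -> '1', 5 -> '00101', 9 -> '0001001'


num_bits = floor(log2(1734)) + 1 = 11
leading_zeros = num_bits - 1 = 10
binary(1734) = 11011000110

Elias gamma(1734) = '0000000000' + '11011000110' = 000000000011011000110 (21 bits)


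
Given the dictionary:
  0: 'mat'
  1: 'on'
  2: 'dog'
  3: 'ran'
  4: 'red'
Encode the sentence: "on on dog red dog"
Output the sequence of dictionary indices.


Look up each word in the dictionary:
  'on' -> 1
  'on' -> 1
  'dog' -> 2
  'red' -> 4
  'dog' -> 2

Encoded: [1, 1, 2, 4, 2]


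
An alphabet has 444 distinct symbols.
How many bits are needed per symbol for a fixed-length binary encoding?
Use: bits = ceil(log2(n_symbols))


log2(444) = 8.7944
Bracket: 2^8 = 256 < 444 <= 2^9 = 512
So ceil(log2(444)) = 9

bits = ceil(log2(444)) = ceil(8.7944) = 9 bits


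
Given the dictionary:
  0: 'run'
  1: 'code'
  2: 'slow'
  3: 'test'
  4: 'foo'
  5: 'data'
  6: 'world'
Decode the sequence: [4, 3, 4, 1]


Look up each index in the dictionary:
  4 -> 'foo'
  3 -> 'test'
  4 -> 'foo'
  1 -> 'code'

Decoded: "foo test foo code"


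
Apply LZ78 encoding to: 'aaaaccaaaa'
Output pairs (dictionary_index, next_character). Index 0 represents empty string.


LZ78 encoding steps:
Dictionary: {0: ''}
Step 1: w='' (idx 0), next='a' -> output (0, 'a'), add 'a' as idx 1
Step 2: w='a' (idx 1), next='a' -> output (1, 'a'), add 'aa' as idx 2
Step 3: w='a' (idx 1), next='c' -> output (1, 'c'), add 'ac' as idx 3
Step 4: w='' (idx 0), next='c' -> output (0, 'c'), add 'c' as idx 4
Step 5: w='aa' (idx 2), next='a' -> output (2, 'a'), add 'aaa' as idx 5
Step 6: w='a' (idx 1), end of input -> output (1, '')


Encoded: [(0, 'a'), (1, 'a'), (1, 'c'), (0, 'c'), (2, 'a'), (1, '')]


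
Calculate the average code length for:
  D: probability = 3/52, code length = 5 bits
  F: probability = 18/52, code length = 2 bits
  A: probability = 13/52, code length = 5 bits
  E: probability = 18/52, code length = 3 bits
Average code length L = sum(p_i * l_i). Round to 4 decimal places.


Weighted contributions p_i * l_i:
  D: (3/52) * 5 = 15/52
  F: (18/52) * 2 = 36/52
  A: (13/52) * 5 = 65/52
  E: (18/52) * 3 = 54/52
Sum = (15 + 36 + 65 + 54)/52 = 170/52

L = 170/52 = 3.2692 bits/symbol


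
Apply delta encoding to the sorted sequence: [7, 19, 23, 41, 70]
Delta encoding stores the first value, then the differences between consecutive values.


First value: 7
Deltas:
  19 - 7 = 12
  23 - 19 = 4
  41 - 23 = 18
  70 - 41 = 29


Delta encoded: [7, 12, 4, 18, 29]


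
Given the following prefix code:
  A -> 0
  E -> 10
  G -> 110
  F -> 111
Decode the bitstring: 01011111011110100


Decoding step by step:
Bits 0 -> A
Bits 10 -> E
Bits 111 -> F
Bits 110 -> G
Bits 111 -> F
Bits 10 -> E
Bits 10 -> E
Bits 0 -> A


Decoded message: AEFGFEEA


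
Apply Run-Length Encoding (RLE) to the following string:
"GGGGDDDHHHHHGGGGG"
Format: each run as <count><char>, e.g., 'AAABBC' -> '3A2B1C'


Scanning runs left to right:
  i=0: run of 'G' x 4 -> '4G'
  i=4: run of 'D' x 3 -> '3D'
  i=7: run of 'H' x 5 -> '5H'
  i=12: run of 'G' x 5 -> '5G'

RLE = 4G3D5H5G


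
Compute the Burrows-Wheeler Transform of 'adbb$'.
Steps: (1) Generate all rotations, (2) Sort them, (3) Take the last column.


Rotations (sorted):
  0: $adbb -> last char: b
  1: adbb$ -> last char: $
  2: b$adb -> last char: b
  3: bb$ad -> last char: d
  4: dbb$a -> last char: a


BWT = b$bda


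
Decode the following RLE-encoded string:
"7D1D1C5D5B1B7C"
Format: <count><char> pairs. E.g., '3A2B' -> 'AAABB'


Expanding each <count><char> pair:
  7D -> 'DDDDDDD'
  1D -> 'D'
  1C -> 'C'
  5D -> 'DDDDD'
  5B -> 'BBBBB'
  1B -> 'B'
  7C -> 'CCCCCCC'

Decoded = DDDDDDDDCDDDDDBBBBBBCCCCCCC


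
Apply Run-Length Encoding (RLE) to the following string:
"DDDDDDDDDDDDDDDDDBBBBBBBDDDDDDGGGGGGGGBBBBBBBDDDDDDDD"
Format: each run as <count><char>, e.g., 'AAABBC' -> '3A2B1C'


Scanning runs left to right:
  i=0: run of 'D' x 17 -> '17D'
  i=17: run of 'B' x 7 -> '7B'
  i=24: run of 'D' x 6 -> '6D'
  i=30: run of 'G' x 8 -> '8G'
  i=38: run of 'B' x 7 -> '7B'
  i=45: run of 'D' x 8 -> '8D'

RLE = 17D7B6D8G7B8D


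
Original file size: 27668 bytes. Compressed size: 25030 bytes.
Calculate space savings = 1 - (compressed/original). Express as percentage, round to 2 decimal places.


ratio = compressed/original = 25030/27668 = 0.904655
savings = 1 - ratio = 1 - 0.904655 = 0.095345
as a percentage: 0.095345 * 100 = 9.53%

Space savings = 1 - 25030/27668 = 9.53%


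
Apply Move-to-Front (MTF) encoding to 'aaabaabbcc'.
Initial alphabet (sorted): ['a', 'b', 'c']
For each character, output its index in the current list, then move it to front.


MTF encoding:
'a': index 0 in ['a', 'b', 'c'] -> ['a', 'b', 'c']
'a': index 0 in ['a', 'b', 'c'] -> ['a', 'b', 'c']
'a': index 0 in ['a', 'b', 'c'] -> ['a', 'b', 'c']
'b': index 1 in ['a', 'b', 'c'] -> ['b', 'a', 'c']
'a': index 1 in ['b', 'a', 'c'] -> ['a', 'b', 'c']
'a': index 0 in ['a', 'b', 'c'] -> ['a', 'b', 'c']
'b': index 1 in ['a', 'b', 'c'] -> ['b', 'a', 'c']
'b': index 0 in ['b', 'a', 'c'] -> ['b', 'a', 'c']
'c': index 2 in ['b', 'a', 'c'] -> ['c', 'b', 'a']
'c': index 0 in ['c', 'b', 'a'] -> ['c', 'b', 'a']


Output: [0, 0, 0, 1, 1, 0, 1, 0, 2, 0]


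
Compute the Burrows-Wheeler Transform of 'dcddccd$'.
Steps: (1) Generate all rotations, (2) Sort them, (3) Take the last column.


Rotations (sorted):
  0: $dcddccd -> last char: d
  1: ccd$dcdd -> last char: d
  2: cd$dcddc -> last char: c
  3: cddccd$d -> last char: d
  4: d$dcddcc -> last char: c
  5: dccd$dcd -> last char: d
  6: dcddccd$ -> last char: $
  7: ddccd$dc -> last char: c


BWT = ddcdcd$c


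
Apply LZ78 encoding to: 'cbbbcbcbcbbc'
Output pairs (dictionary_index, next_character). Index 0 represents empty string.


LZ78 encoding steps:
Dictionary: {0: ''}
Step 1: w='' (idx 0), next='c' -> output (0, 'c'), add 'c' as idx 1
Step 2: w='' (idx 0), next='b' -> output (0, 'b'), add 'b' as idx 2
Step 3: w='b' (idx 2), next='b' -> output (2, 'b'), add 'bb' as idx 3
Step 4: w='c' (idx 1), next='b' -> output (1, 'b'), add 'cb' as idx 4
Step 5: w='cb' (idx 4), next='c' -> output (4, 'c'), add 'cbc' as idx 5
Step 6: w='bb' (idx 3), next='c' -> output (3, 'c'), add 'bbc' as idx 6


Encoded: [(0, 'c'), (0, 'b'), (2, 'b'), (1, 'b'), (4, 'c'), (3, 'c')]


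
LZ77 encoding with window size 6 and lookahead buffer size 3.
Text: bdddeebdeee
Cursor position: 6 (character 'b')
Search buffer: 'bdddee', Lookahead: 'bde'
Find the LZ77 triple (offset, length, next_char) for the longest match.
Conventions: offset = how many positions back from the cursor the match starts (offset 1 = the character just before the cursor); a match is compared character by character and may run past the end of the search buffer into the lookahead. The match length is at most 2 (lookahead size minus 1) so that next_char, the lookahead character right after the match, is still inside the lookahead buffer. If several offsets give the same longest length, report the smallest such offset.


Try each offset into the search buffer:
  offset=1 (pos 5, char 'e'): match length 0
  offset=2 (pos 4, char 'e'): match length 0
  offset=3 (pos 3, char 'd'): match length 0
  offset=4 (pos 2, char 'd'): match length 0
  offset=5 (pos 1, char 'd'): match length 0
  offset=6 (pos 0, char 'b'): match length 2
Longest match has length 2 at offset 6.
next_char = character at position 6 + 2 = 8 -> 'e'

Best match: offset=6, length=2 (matching 'bd' starting at position 0)
LZ77 triple: (6, 2, 'e')


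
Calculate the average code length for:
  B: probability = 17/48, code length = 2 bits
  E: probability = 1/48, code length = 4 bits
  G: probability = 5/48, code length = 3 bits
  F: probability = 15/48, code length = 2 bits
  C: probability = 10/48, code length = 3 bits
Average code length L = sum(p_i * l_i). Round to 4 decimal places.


Weighted contributions p_i * l_i:
  B: (17/48) * 2 = 34/48
  E: (1/48) * 4 = 4/48
  G: (5/48) * 3 = 15/48
  F: (15/48) * 2 = 30/48
  C: (10/48) * 3 = 30/48
Sum = (34 + 4 + 15 + 30 + 30)/48 = 113/48

L = 113/48 = 2.3542 bits/symbol


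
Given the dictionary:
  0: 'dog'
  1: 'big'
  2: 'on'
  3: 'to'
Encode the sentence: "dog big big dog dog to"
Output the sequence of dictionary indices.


Look up each word in the dictionary:
  'dog' -> 0
  'big' -> 1
  'big' -> 1
  'dog' -> 0
  'dog' -> 0
  'to' -> 3

Encoded: [0, 1, 1, 0, 0, 3]


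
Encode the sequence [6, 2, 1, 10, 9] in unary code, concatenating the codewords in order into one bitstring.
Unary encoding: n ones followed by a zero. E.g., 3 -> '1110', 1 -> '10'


Encode each number as n ones followed by a terminating 0:
  6 -> 1111110 (7 bits)
  2 -> 110 (3 bits)
  1 -> 10 (2 bits)
  10 -> 11111111110 (11 bits)
  9 -> 1111111110 (10 bits)
Total length = 7 + 3 + 2 + 11 + 10 = 33 bits.

Unary([6, 2, 1, 10, 9]) = 111111011010111111111101111111110 (33 bits)


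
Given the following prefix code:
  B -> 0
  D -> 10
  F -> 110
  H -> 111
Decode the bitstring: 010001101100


Decoding step by step:
Bits 0 -> B
Bits 10 -> D
Bits 0 -> B
Bits 0 -> B
Bits 110 -> F
Bits 110 -> F
Bits 0 -> B


Decoded message: BDBBFFB


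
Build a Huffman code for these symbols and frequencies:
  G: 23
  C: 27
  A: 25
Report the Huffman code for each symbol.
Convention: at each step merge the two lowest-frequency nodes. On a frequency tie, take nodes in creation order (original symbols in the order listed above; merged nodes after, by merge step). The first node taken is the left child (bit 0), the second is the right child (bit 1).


Huffman tree construction:
Step 1: Merge G(23) + A(25) = 48
Step 2: Merge C(27) + (G+A)(48) = 75
Read each symbol's code off the tree from the root (left child = 0, right child = 1).

Codes:
  G: 10 (length 2)
  C: 0 (length 1)
  A: 11 (length 2)
Average code length: 123/75 = 1.6400 bits/symbol


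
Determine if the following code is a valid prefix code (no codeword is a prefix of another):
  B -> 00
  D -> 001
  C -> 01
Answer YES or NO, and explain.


Checking each pair (does one codeword prefix another?):
  B='00' vs D='001': prefix -- VIOLATION

NO -- this is NOT a valid prefix code. B (00) is a prefix of D (001).


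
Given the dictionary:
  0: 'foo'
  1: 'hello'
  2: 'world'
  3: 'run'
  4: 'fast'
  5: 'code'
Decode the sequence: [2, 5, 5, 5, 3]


Look up each index in the dictionary:
  2 -> 'world'
  5 -> 'code'
  5 -> 'code'
  5 -> 'code'
  3 -> 'run'

Decoded: "world code code code run"


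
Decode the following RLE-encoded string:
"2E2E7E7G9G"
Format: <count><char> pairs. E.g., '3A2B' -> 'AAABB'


Expanding each <count><char> pair:
  2E -> 'EE'
  2E -> 'EE'
  7E -> 'EEEEEEE'
  7G -> 'GGGGGGG'
  9G -> 'GGGGGGGGG'

Decoded = EEEEEEEEEEEGGGGGGGGGGGGGGGG


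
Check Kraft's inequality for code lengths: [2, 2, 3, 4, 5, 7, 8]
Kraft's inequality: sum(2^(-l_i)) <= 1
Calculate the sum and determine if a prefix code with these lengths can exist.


Sum = 2^(-2) + 2^(-2) + 2^(-3) + 2^(-4) + 2^(-5) + 2^(-7) + 2^(-8)
    = 0.25 + 0.25 + 0.125 + 0.0625 + 0.03125 + 0.0078125 + 0.00390625
    = 187/256 = 0.73046875
Since 0.73046875 <= 1, Kraft's inequality IS satisfied.
A prefix code with these lengths CAN exist.

Kraft sum = 0.73046875. Satisfied.


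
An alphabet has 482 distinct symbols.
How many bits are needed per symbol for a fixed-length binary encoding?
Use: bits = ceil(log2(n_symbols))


log2(482) = 8.9129
Bracket: 2^8 = 256 < 482 <= 2^9 = 512
So ceil(log2(482)) = 9

bits = ceil(log2(482)) = ceil(8.9129) = 9 bits


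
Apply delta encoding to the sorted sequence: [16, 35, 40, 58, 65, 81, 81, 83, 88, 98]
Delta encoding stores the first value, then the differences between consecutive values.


First value: 16
Deltas:
  35 - 16 = 19
  40 - 35 = 5
  58 - 40 = 18
  65 - 58 = 7
  81 - 65 = 16
  81 - 81 = 0
  83 - 81 = 2
  88 - 83 = 5
  98 - 88 = 10


Delta encoded: [16, 19, 5, 18, 7, 16, 0, 2, 5, 10]


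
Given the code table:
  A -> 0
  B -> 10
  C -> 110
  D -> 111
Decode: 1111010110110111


Decoding:
111 -> D
10 -> B
10 -> B
110 -> C
110 -> C
111 -> D


Result: DBBCCD


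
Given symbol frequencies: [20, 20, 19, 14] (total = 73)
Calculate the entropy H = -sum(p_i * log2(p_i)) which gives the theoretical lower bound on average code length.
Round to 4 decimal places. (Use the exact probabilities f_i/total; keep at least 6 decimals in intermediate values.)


Per-symbol terms -p_i * log2(p_i) with p_i = f_i/73:
  p = 20/73 = 0.273973: log2(p) = -1.867896, -p*log2(p) = 0.511752
  p = 20/73 = 0.273973: log2(p) = -1.867896, -p*log2(p) = 0.511752
  p = 19/73 = 0.260274: log2(p) = -1.941897, -p*log2(p) = 0.505425
  p = 14/73 = 0.191781: log2(p) = -2.382470, -p*log2(p) = 0.456912
H = 0.511752 + 0.511752 + 0.505425 + 0.456912 = 1.985841

H = 1.9858 bits/symbol


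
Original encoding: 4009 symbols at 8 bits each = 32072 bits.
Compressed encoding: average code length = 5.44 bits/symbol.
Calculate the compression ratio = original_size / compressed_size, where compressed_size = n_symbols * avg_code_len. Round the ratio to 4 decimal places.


original_size = n_symbols * orig_bits = 4009 * 8 = 32072 bits
compressed_size = n_symbols * avg_code_len = 4009 * 5.44 = 21808.96 bits
ratio = original_size / compressed_size = 32072 / 21808.96 = 1.4706

Compression ratio = 1.4706


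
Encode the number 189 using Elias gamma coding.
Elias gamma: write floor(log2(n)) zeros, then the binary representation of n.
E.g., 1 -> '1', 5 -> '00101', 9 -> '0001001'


num_bits = floor(log2(189)) + 1 = 8
leading_zeros = num_bits - 1 = 7
binary(189) = 10111101

Elias gamma(189) = '0000000' + '10111101' = 000000010111101 (15 bits)


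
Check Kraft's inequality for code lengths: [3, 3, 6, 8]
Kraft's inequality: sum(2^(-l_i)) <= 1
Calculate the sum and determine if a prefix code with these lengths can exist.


Sum = 2^(-3) + 2^(-3) + 2^(-6) + 2^(-8)
    = 0.125 + 0.125 + 0.015625 + 0.00390625
    = 69/256 = 0.26953125
Since 0.26953125 <= 1, Kraft's inequality IS satisfied.
A prefix code with these lengths CAN exist.

Kraft sum = 0.26953125. Satisfied.


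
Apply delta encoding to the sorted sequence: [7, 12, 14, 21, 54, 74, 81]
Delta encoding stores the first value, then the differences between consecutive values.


First value: 7
Deltas:
  12 - 7 = 5
  14 - 12 = 2
  21 - 14 = 7
  54 - 21 = 33
  74 - 54 = 20
  81 - 74 = 7


Delta encoded: [7, 5, 2, 7, 33, 20, 7]


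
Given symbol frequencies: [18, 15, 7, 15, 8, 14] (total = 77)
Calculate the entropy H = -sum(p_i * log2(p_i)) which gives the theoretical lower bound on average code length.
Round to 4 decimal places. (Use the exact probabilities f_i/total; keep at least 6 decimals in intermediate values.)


Per-symbol terms -p_i * log2(p_i) with p_i = f_i/77:
  p = 18/77 = 0.233766: log2(p) = -2.096862, -p*log2(p) = 0.490175
  p = 15/77 = 0.194805: log2(p) = -2.359896, -p*log2(p) = 0.459720
  p = 7/77 = 0.090909: log2(p) = -3.459432, -p*log2(p) = 0.314494
  p = 15/77 = 0.194805: log2(p) = -2.359896, -p*log2(p) = 0.459720
  p = 8/77 = 0.103896: log2(p) = -3.266787, -p*log2(p) = 0.339406
  p = 14/77 = 0.181818: log2(p) = -2.459432, -p*log2(p) = 0.447169
H = 0.490175 + 0.459720 + 0.314494 + 0.459720 + 0.339406 + 0.447169 = 2.510684

H = 2.5107 bits/symbol


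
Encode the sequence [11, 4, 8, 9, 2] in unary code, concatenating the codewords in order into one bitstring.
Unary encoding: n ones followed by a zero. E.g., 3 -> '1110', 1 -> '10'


Encode each number as n ones followed by a terminating 0:
  11 -> 111111111110 (12 bits)
  4 -> 11110 (5 bits)
  8 -> 111111110 (9 bits)
  9 -> 1111111110 (10 bits)
  2 -> 110 (3 bits)
Total length = 12 + 5 + 9 + 10 + 3 = 39 bits.

Unary([11, 4, 8, 9, 2]) = 111111111110111101111111101111111110110 (39 bits)


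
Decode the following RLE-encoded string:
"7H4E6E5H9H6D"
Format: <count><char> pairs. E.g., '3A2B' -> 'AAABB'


Expanding each <count><char> pair:
  7H -> 'HHHHHHH'
  4E -> 'EEEE'
  6E -> 'EEEEEE'
  5H -> 'HHHHH'
  9H -> 'HHHHHHHHH'
  6D -> 'DDDDDD'

Decoded = HHHHHHHEEEEEEEEEEHHHHHHHHHHHHHHDDDDDD


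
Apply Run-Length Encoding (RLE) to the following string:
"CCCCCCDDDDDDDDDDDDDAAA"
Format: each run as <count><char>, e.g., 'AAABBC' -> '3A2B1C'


Scanning runs left to right:
  i=0: run of 'C' x 6 -> '6C'
  i=6: run of 'D' x 13 -> '13D'
  i=19: run of 'A' x 3 -> '3A'

RLE = 6C13D3A


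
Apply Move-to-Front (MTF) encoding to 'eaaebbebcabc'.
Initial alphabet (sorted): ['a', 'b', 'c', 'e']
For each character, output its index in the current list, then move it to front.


MTF encoding:
'e': index 3 in ['a', 'b', 'c', 'e'] -> ['e', 'a', 'b', 'c']
'a': index 1 in ['e', 'a', 'b', 'c'] -> ['a', 'e', 'b', 'c']
'a': index 0 in ['a', 'e', 'b', 'c'] -> ['a', 'e', 'b', 'c']
'e': index 1 in ['a', 'e', 'b', 'c'] -> ['e', 'a', 'b', 'c']
'b': index 2 in ['e', 'a', 'b', 'c'] -> ['b', 'e', 'a', 'c']
'b': index 0 in ['b', 'e', 'a', 'c'] -> ['b', 'e', 'a', 'c']
'e': index 1 in ['b', 'e', 'a', 'c'] -> ['e', 'b', 'a', 'c']
'b': index 1 in ['e', 'b', 'a', 'c'] -> ['b', 'e', 'a', 'c']
'c': index 3 in ['b', 'e', 'a', 'c'] -> ['c', 'b', 'e', 'a']
'a': index 3 in ['c', 'b', 'e', 'a'] -> ['a', 'c', 'b', 'e']
'b': index 2 in ['a', 'c', 'b', 'e'] -> ['b', 'a', 'c', 'e']
'c': index 2 in ['b', 'a', 'c', 'e'] -> ['c', 'b', 'a', 'e']


Output: [3, 1, 0, 1, 2, 0, 1, 1, 3, 3, 2, 2]


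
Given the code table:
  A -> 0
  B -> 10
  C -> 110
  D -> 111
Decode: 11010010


Decoding:
110 -> C
10 -> B
0 -> A
10 -> B


Result: CBAB


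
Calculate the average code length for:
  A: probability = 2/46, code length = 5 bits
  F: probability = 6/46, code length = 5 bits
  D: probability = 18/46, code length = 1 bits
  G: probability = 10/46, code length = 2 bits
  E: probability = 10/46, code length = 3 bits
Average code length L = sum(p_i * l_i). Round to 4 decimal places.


Weighted contributions p_i * l_i:
  A: (2/46) * 5 = 10/46
  F: (6/46) * 5 = 30/46
  D: (18/46) * 1 = 18/46
  G: (10/46) * 2 = 20/46
  E: (10/46) * 3 = 30/46
Sum = (10 + 30 + 18 + 20 + 30)/46 = 108/46

L = 108/46 = 2.3478 bits/symbol


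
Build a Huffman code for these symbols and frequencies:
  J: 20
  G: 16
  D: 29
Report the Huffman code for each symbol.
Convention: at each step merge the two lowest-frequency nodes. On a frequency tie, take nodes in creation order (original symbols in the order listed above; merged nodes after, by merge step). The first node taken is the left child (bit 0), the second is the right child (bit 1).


Huffman tree construction:
Step 1: Merge G(16) + J(20) = 36
Step 2: Merge D(29) + (G+J)(36) = 65
Read each symbol's code off the tree from the root (left child = 0, right child = 1).

Codes:
  J: 11 (length 2)
  G: 10 (length 2)
  D: 0 (length 1)
Average code length: 101/65 = 1.5538 bits/symbol


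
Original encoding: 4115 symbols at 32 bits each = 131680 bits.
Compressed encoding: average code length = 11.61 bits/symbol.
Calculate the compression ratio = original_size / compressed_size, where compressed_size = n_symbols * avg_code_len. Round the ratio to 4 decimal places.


original_size = n_symbols * orig_bits = 4115 * 32 = 131680 bits
compressed_size = n_symbols * avg_code_len = 4115 * 11.61 = 47775.15 bits
ratio = original_size / compressed_size = 131680 / 47775.15 = 2.7562

Compression ratio = 2.7562


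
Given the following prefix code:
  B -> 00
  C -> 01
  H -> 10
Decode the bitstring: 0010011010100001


Decoding step by step:
Bits 00 -> B
Bits 10 -> H
Bits 01 -> C
Bits 10 -> H
Bits 10 -> H
Bits 10 -> H
Bits 00 -> B
Bits 01 -> C


Decoded message: BHCHHHBC


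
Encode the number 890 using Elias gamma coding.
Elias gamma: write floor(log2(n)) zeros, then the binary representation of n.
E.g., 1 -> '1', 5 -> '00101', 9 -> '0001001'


num_bits = floor(log2(890)) + 1 = 10
leading_zeros = num_bits - 1 = 9
binary(890) = 1101111010

Elias gamma(890) = '000000000' + '1101111010' = 0000000001101111010 (19 bits)


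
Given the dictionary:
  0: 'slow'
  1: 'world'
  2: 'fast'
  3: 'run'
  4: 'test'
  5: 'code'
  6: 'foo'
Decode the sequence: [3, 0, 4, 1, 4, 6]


Look up each index in the dictionary:
  3 -> 'run'
  0 -> 'slow'
  4 -> 'test'
  1 -> 'world'
  4 -> 'test'
  6 -> 'foo'

Decoded: "run slow test world test foo"


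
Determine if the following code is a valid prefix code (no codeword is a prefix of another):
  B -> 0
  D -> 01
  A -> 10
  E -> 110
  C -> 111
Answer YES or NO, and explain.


Checking each pair (does one codeword prefix another?):
  B='0' vs D='01': prefix -- VIOLATION

NO -- this is NOT a valid prefix code. B (0) is a prefix of D (01).


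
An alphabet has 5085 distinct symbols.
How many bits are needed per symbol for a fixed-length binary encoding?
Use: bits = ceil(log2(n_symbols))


log2(5085) = 12.312
Bracket: 2^12 = 4096 < 5085 <= 2^13 = 8192
So ceil(log2(5085)) = 13

bits = ceil(log2(5085)) = ceil(12.312) = 13 bits


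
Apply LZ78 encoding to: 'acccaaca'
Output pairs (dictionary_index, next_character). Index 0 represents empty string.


LZ78 encoding steps:
Dictionary: {0: ''}
Step 1: w='' (idx 0), next='a' -> output (0, 'a'), add 'a' as idx 1
Step 2: w='' (idx 0), next='c' -> output (0, 'c'), add 'c' as idx 2
Step 3: w='c' (idx 2), next='c' -> output (2, 'c'), add 'cc' as idx 3
Step 4: w='a' (idx 1), next='a' -> output (1, 'a'), add 'aa' as idx 4
Step 5: w='c' (idx 2), next='a' -> output (2, 'a'), add 'ca' as idx 5


Encoded: [(0, 'a'), (0, 'c'), (2, 'c'), (1, 'a'), (2, 'a')]


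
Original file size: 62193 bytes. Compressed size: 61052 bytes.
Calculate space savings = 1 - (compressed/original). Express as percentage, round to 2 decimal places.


ratio = compressed/original = 61052/62193 = 0.981654
savings = 1 - ratio = 1 - 0.981654 = 0.018346
as a percentage: 0.018346 * 100 = 1.83%

Space savings = 1 - 61052/62193 = 1.83%


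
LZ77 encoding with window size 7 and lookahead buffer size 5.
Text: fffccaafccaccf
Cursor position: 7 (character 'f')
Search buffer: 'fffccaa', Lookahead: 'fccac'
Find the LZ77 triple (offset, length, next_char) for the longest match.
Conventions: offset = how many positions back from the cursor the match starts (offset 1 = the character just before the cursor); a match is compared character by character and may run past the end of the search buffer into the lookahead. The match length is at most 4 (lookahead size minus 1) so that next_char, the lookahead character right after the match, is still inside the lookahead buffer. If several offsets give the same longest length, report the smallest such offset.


Try each offset into the search buffer:
  offset=1 (pos 6, char 'a'): match length 0
  offset=2 (pos 5, char 'a'): match length 0
  offset=3 (pos 4, char 'c'): match length 0
  offset=4 (pos 3, char 'c'): match length 0
  offset=5 (pos 2, char 'f'): match length 4
  offset=6 (pos 1, char 'f'): match length 1
  offset=7 (pos 0, char 'f'): match length 1
Longest match has length 4 at offset 5.
next_char = character at position 7 + 4 = 11 -> 'c'

Best match: offset=5, length=4 (matching 'fcca' starting at position 2)
LZ77 triple: (5, 4, 'c')


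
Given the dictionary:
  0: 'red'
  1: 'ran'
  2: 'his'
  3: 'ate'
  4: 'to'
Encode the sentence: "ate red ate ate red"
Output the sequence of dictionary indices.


Look up each word in the dictionary:
  'ate' -> 3
  'red' -> 0
  'ate' -> 3
  'ate' -> 3
  'red' -> 0

Encoded: [3, 0, 3, 3, 0]


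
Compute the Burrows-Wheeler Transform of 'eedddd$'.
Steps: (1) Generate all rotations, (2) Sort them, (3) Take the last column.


Rotations (sorted):
  0: $eedddd -> last char: d
  1: d$eeddd -> last char: d
  2: dd$eedd -> last char: d
  3: ddd$eed -> last char: d
  4: dddd$ee -> last char: e
  5: edddd$e -> last char: e
  6: eedddd$ -> last char: $


BWT = ddddee$


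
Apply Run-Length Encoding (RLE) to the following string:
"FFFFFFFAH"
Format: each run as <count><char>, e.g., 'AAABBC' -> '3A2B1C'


Scanning runs left to right:
  i=0: run of 'F' x 7 -> '7F'
  i=7: run of 'A' x 1 -> '1A'
  i=8: run of 'H' x 1 -> '1H'

RLE = 7F1A1H


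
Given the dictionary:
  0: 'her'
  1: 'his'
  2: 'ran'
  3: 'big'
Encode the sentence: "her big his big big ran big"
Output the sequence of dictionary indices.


Look up each word in the dictionary:
  'her' -> 0
  'big' -> 3
  'his' -> 1
  'big' -> 3
  'big' -> 3
  'ran' -> 2
  'big' -> 3

Encoded: [0, 3, 1, 3, 3, 2, 3]


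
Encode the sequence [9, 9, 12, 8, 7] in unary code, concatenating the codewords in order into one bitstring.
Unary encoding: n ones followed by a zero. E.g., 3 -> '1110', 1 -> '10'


Encode each number as n ones followed by a terminating 0:
  9 -> 1111111110 (10 bits)
  9 -> 1111111110 (10 bits)
  12 -> 1111111111110 (13 bits)
  8 -> 111111110 (9 bits)
  7 -> 11111110 (8 bits)
Total length = 10 + 10 + 13 + 9 + 8 = 50 bits.

Unary([9, 9, 12, 8, 7]) = 11111111101111111110111111111111011111111011111110 (50 bits)


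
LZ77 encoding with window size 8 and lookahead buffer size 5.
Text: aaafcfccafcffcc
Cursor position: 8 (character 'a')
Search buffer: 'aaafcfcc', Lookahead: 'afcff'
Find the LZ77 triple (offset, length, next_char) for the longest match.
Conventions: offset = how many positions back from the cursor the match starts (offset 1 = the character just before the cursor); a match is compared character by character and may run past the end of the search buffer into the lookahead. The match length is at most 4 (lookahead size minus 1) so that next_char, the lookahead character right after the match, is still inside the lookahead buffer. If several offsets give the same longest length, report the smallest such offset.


Try each offset into the search buffer:
  offset=1 (pos 7, char 'c'): match length 0
  offset=2 (pos 6, char 'c'): match length 0
  offset=3 (pos 5, char 'f'): match length 0
  offset=4 (pos 4, char 'c'): match length 0
  offset=5 (pos 3, char 'f'): match length 0
  offset=6 (pos 2, char 'a'): match length 4
  offset=7 (pos 1, char 'a'): match length 1
  offset=8 (pos 0, char 'a'): match length 1
Longest match has length 4 at offset 6.
next_char = character at position 8 + 4 = 12 -> 'f'

Best match: offset=6, length=4 (matching 'afcf' starting at position 2)
LZ77 triple: (6, 4, 'f')


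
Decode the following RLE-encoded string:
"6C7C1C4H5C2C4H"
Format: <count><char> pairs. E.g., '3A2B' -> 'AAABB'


Expanding each <count><char> pair:
  6C -> 'CCCCCC'
  7C -> 'CCCCCCC'
  1C -> 'C'
  4H -> 'HHHH'
  5C -> 'CCCCC'
  2C -> 'CC'
  4H -> 'HHHH'

Decoded = CCCCCCCCCCCCCCHHHHCCCCCCCHHHH


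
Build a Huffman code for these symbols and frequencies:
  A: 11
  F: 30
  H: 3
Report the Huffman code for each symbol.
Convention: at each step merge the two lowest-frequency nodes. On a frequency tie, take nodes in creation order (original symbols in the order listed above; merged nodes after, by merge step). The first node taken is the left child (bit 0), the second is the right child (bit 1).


Huffman tree construction:
Step 1: Merge H(3) + A(11) = 14
Step 2: Merge (H+A)(14) + F(30) = 44
Read each symbol's code off the tree from the root (left child = 0, right child = 1).

Codes:
  A: 01 (length 2)
  F: 1 (length 1)
  H: 00 (length 2)
Average code length: 58/44 = 1.3182 bits/symbol


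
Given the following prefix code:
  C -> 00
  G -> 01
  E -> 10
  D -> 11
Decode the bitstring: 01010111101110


Decoding step by step:
Bits 01 -> G
Bits 01 -> G
Bits 01 -> G
Bits 11 -> D
Bits 10 -> E
Bits 11 -> D
Bits 10 -> E


Decoded message: GGGDEDE


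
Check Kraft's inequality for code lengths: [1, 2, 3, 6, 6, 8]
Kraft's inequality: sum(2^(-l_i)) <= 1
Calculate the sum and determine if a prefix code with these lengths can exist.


Sum = 2^(-1) + 2^(-2) + 2^(-3) + 2^(-6) + 2^(-6) + 2^(-8)
    = 0.5 + 0.25 + 0.125 + 0.015625 + 0.015625 + 0.00390625
    = 233/256 = 0.91015625
Since 0.91015625 <= 1, Kraft's inequality IS satisfied.
A prefix code with these lengths CAN exist.

Kraft sum = 0.91015625. Satisfied.


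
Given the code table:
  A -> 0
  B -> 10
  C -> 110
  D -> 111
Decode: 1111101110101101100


Decoding:
111 -> D
110 -> C
111 -> D
0 -> A
10 -> B
110 -> C
110 -> C
0 -> A


Result: DCDABCCA


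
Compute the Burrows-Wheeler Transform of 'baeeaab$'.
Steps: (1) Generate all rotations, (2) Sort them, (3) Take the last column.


Rotations (sorted):
  0: $baeeaab -> last char: b
  1: aab$baee -> last char: e
  2: ab$baeea -> last char: a
  3: aeeaab$b -> last char: b
  4: b$baeeaa -> last char: a
  5: baeeaab$ -> last char: $
  6: eaab$bae -> last char: e
  7: eeaab$ba -> last char: a


BWT = beaba$ea


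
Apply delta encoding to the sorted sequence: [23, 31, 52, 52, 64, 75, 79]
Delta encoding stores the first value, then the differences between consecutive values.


First value: 23
Deltas:
  31 - 23 = 8
  52 - 31 = 21
  52 - 52 = 0
  64 - 52 = 12
  75 - 64 = 11
  79 - 75 = 4


Delta encoded: [23, 8, 21, 0, 12, 11, 4]


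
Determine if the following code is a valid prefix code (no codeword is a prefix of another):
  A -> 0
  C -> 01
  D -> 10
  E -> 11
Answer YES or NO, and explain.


Checking each pair (does one codeword prefix another?):
  A='0' vs C='01': prefix -- VIOLATION

NO -- this is NOT a valid prefix code. A (0) is a prefix of C (01).


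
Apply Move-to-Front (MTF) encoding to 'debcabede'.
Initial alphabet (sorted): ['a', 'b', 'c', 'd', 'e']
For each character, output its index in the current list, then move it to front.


MTF encoding:
'd': index 3 in ['a', 'b', 'c', 'd', 'e'] -> ['d', 'a', 'b', 'c', 'e']
'e': index 4 in ['d', 'a', 'b', 'c', 'e'] -> ['e', 'd', 'a', 'b', 'c']
'b': index 3 in ['e', 'd', 'a', 'b', 'c'] -> ['b', 'e', 'd', 'a', 'c']
'c': index 4 in ['b', 'e', 'd', 'a', 'c'] -> ['c', 'b', 'e', 'd', 'a']
'a': index 4 in ['c', 'b', 'e', 'd', 'a'] -> ['a', 'c', 'b', 'e', 'd']
'b': index 2 in ['a', 'c', 'b', 'e', 'd'] -> ['b', 'a', 'c', 'e', 'd']
'e': index 3 in ['b', 'a', 'c', 'e', 'd'] -> ['e', 'b', 'a', 'c', 'd']
'd': index 4 in ['e', 'b', 'a', 'c', 'd'] -> ['d', 'e', 'b', 'a', 'c']
'e': index 1 in ['d', 'e', 'b', 'a', 'c'] -> ['e', 'd', 'b', 'a', 'c']


Output: [3, 4, 3, 4, 4, 2, 3, 4, 1]


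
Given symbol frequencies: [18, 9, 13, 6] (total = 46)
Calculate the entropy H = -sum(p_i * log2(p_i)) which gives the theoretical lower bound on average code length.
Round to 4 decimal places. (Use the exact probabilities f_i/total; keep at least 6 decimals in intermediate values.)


Per-symbol terms -p_i * log2(p_i) with p_i = f_i/46:
  p = 18/46 = 0.391304: log2(p) = -1.353637, -p*log2(p) = 0.529684
  p = 9/46 = 0.195652: log2(p) = -2.353637, -p*log2(p) = 0.460494
  p = 13/46 = 0.282609: log2(p) = -1.823122, -p*log2(p) = 0.515230
  p = 6/46 = 0.130435: log2(p) = -2.938599, -p*log2(p) = 0.383296
H = 0.529684 + 0.460494 + 0.515230 + 0.383296 = 1.888704

H = 1.8887 bits/symbol


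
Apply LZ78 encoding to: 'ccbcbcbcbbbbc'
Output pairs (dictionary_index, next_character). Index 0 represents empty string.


LZ78 encoding steps:
Dictionary: {0: ''}
Step 1: w='' (idx 0), next='c' -> output (0, 'c'), add 'c' as idx 1
Step 2: w='c' (idx 1), next='b' -> output (1, 'b'), add 'cb' as idx 2
Step 3: w='cb' (idx 2), next='c' -> output (2, 'c'), add 'cbc' as idx 3
Step 4: w='' (idx 0), next='b' -> output (0, 'b'), add 'b' as idx 4
Step 5: w='cb' (idx 2), next='b' -> output (2, 'b'), add 'cbb' as idx 5
Step 6: w='b' (idx 4), next='b' -> output (4, 'b'), add 'bb' as idx 6
Step 7: w='c' (idx 1), end of input -> output (1, '')


Encoded: [(0, 'c'), (1, 'b'), (2, 'c'), (0, 'b'), (2, 'b'), (4, 'b'), (1, '')]


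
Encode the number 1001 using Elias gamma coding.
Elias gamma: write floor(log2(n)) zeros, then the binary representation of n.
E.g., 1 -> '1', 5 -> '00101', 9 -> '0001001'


num_bits = floor(log2(1001)) + 1 = 10
leading_zeros = num_bits - 1 = 9
binary(1001) = 1111101001

Elias gamma(1001) = '000000000' + '1111101001' = 0000000001111101001 (19 bits)


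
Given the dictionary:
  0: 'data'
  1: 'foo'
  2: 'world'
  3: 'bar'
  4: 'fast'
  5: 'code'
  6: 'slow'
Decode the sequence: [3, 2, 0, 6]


Look up each index in the dictionary:
  3 -> 'bar'
  2 -> 'world'
  0 -> 'data'
  6 -> 'slow'

Decoded: "bar world data slow"


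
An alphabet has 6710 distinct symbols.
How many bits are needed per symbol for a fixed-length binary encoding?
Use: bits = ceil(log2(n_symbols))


log2(6710) = 12.7121
Bracket: 2^12 = 4096 < 6710 <= 2^13 = 8192
So ceil(log2(6710)) = 13

bits = ceil(log2(6710)) = ceil(12.7121) = 13 bits


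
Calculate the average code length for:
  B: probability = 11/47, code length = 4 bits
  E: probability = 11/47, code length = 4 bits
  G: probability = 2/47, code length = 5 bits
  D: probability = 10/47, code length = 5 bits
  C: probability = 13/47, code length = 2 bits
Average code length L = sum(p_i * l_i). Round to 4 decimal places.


Weighted contributions p_i * l_i:
  B: (11/47) * 4 = 44/47
  E: (11/47) * 4 = 44/47
  G: (2/47) * 5 = 10/47
  D: (10/47) * 5 = 50/47
  C: (13/47) * 2 = 26/47
Sum = (44 + 44 + 10 + 50 + 26)/47 = 174/47

L = 174/47 = 3.7021 bits/symbol


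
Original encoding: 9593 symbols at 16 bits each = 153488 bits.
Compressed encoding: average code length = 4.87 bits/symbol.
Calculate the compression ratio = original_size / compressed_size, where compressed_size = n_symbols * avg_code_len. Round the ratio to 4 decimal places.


original_size = n_symbols * orig_bits = 9593 * 16 = 153488 bits
compressed_size = n_symbols * avg_code_len = 9593 * 4.87 = 46717.91 bits
ratio = original_size / compressed_size = 153488 / 46717.91 = 3.2854

Compression ratio = 3.2854


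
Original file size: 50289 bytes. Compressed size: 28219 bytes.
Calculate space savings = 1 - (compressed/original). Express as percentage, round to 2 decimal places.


ratio = compressed/original = 28219/50289 = 0.561137
savings = 1 - ratio = 1 - 0.561137 = 0.438863
as a percentage: 0.438863 * 100 = 43.89%

Space savings = 1 - 28219/50289 = 43.89%


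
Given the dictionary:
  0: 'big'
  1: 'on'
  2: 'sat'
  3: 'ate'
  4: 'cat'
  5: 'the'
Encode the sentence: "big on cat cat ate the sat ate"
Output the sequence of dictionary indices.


Look up each word in the dictionary:
  'big' -> 0
  'on' -> 1
  'cat' -> 4
  'cat' -> 4
  'ate' -> 3
  'the' -> 5
  'sat' -> 2
  'ate' -> 3

Encoded: [0, 1, 4, 4, 3, 5, 2, 3]


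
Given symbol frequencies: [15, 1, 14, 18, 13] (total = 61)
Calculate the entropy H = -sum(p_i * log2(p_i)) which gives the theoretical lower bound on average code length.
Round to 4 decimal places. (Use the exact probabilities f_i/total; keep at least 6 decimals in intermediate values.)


Per-symbol terms -p_i * log2(p_i) with p_i = f_i/61:
  p = 15/61 = 0.245902: log2(p) = -2.023847, -p*log2(p) = 0.497667
  p = 1/61 = 0.016393: log2(p) = -5.930737, -p*log2(p) = 0.097225
  p = 14/61 = 0.229508: log2(p) = -2.123382, -p*log2(p) = 0.487334
  p = 18/61 = 0.295082: log2(p) = -1.760812, -p*log2(p) = 0.519584
  p = 13/61 = 0.213115: log2(p) = -2.230298, -p*log2(p) = 0.475309
H = 0.497667 + 0.097225 + 0.487334 + 0.519584 + 0.475309 = 2.077119

H = 2.0771 bits/symbol


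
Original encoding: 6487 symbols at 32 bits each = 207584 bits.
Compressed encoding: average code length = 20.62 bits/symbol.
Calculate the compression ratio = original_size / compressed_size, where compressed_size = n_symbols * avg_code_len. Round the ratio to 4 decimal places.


original_size = n_symbols * orig_bits = 6487 * 32 = 207584 bits
compressed_size = n_symbols * avg_code_len = 6487 * 20.62 = 133761.94 bits
ratio = original_size / compressed_size = 207584 / 133761.94 = 1.5519

Compression ratio = 1.5519


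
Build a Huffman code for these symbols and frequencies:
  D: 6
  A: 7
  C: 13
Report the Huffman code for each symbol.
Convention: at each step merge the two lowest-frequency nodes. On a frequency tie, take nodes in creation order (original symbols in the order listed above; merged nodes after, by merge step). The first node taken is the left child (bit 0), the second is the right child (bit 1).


Huffman tree construction:
Step 1: Merge D(6) + A(7) = 13
Step 2: Merge C(13) + (D+A)(13) = 26
Read each symbol's code off the tree from the root (left child = 0, right child = 1).

Codes:
  D: 10 (length 2)
  A: 11 (length 2)
  C: 0 (length 1)
Average code length: 39/26 = 1.5000 bits/symbol
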